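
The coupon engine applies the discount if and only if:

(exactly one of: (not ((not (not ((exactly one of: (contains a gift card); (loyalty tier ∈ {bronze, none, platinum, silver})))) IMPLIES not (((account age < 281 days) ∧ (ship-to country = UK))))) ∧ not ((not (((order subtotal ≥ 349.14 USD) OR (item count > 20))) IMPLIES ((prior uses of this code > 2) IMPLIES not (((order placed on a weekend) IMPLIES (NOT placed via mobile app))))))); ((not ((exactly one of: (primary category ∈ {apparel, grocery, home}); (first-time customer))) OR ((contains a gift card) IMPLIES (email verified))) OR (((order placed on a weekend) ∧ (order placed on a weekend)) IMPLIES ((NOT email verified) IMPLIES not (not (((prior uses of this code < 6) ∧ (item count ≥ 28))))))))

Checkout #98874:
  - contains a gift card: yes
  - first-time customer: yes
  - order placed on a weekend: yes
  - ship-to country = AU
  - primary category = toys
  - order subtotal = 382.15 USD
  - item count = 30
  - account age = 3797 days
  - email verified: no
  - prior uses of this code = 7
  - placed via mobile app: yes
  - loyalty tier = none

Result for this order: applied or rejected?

Atomic conditions:
  contains a gift card: yes → true
  loyalty tier ∈ {bronze, none, platinum, silver}: none is in the set → true
  account age < 281 days: 3797 < 281 is false
  ship-to country = UK: AU == UK is false
  order subtotal ≥ 349.14 USD: 382.15 ≥ 349.14 is true
  item count > 20: 30 > 20 is true
  prior uses of this code > 2: 7 > 2 is true
  order placed on a weekend: yes → true
  NOT placed via mobile app: yes → false
  primary category ∈ {apparel, grocery, home}: toys is not in the set → false
  first-time customer: yes → true
  email verified: no → false
  NOT email verified: no → true
  prior uses of this code < 6: 7 < 6 is false
  item count ≥ 28: 30 ≥ 28 is true
Combine:
[1.1.1.1.1.1] exactly-one(true, true) = false
[1.1.1.1.1] NOT false = true
[1.1.1.1] NOT true = false
[1.1.1.2.1] false AND false = false
[1.1.1.2] NOT false = true
[1.1.1] false → true (antecedent false ⇒ implication holds) = true
[1.1] NOT true = false
[1.2.1.1.1] true OR true = true
[1.2.1.1] NOT true = false
[1.2.1.2.2.1] true → false = false
[1.2.1.2.2] NOT false = true
[1.2.1.2] true → true = true
[1.2.1] false → true (antecedent false ⇒ implication holds) = true
[1.2] NOT true = false
[1] false AND false = false
[2.1.1.1] exactly-one(false, true) = true
[2.1.1] NOT true = false
[2.1.2] true → false = false
[2.1] false OR false = false
[2.2.1] true AND true = true
[2.2.2.2.1.1] false AND true = false
[2.2.2.2.1] NOT false = true
[2.2.2.2] NOT true = false
[2.2.2] true → false = false
[2.2] true → false = false
[2] false OR false = false
[root] exactly-one(false, false) = false
Overall: false → rejected

Rejected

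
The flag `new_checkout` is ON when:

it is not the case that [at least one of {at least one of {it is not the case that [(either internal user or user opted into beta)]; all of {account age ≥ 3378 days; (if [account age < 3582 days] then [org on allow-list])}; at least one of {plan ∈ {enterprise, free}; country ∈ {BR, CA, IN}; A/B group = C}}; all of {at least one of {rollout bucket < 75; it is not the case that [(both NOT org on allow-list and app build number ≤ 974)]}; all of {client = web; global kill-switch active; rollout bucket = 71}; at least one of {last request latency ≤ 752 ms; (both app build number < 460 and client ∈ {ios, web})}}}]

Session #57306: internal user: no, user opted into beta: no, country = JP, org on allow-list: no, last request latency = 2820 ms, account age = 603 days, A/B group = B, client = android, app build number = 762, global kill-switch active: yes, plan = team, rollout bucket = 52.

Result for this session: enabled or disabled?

Atomic conditions:
  internal user: no → false
  user opted into beta: no → false
  account age ≥ 3378 days: 603 ≥ 3378 is false
  account age < 3582 days: 603 < 3582 is true
  org on allow-list: no → false
  plan ∈ {enterprise, free}: team is not in the set → false
  country ∈ {BR, CA, IN}: JP is not in the set → false
  A/B group = C: B == C is false
  rollout bucket < 75: 52 < 75 is true
  NOT org on allow-list: no → true
  app build number ≤ 974: 762 ≤ 974 is true
  client = web: android == web is false
  global kill-switch active: yes → true
  rollout bucket = 71: 52 == 71 is false
  last request latency ≤ 752 ms: 2820 ≤ 752 is false
  app build number < 460: 762 < 460 is false
  client ∈ {ios, web}: android is not in the set → false
Combine:
[1.1.1.1] false OR false = false
[1.1.1] NOT false = true
[1.1.2.2] true → false = false
[1.1.2] false AND false = false
[1.1.3] false OR false OR false = false
[1.1] true OR false OR false = true
[1.2.1.2.1] true AND true = true
[1.2.1.2] NOT true = false
[1.2.1] true OR false = true
[1.2.2] false AND true AND false = false
[1.2.3.2] false AND false = false
[1.2.3] false OR false = false
[1.2] true AND false AND false = false
[1] true OR false = true
[root] NOT true = false
Overall: false → disabled

Disabled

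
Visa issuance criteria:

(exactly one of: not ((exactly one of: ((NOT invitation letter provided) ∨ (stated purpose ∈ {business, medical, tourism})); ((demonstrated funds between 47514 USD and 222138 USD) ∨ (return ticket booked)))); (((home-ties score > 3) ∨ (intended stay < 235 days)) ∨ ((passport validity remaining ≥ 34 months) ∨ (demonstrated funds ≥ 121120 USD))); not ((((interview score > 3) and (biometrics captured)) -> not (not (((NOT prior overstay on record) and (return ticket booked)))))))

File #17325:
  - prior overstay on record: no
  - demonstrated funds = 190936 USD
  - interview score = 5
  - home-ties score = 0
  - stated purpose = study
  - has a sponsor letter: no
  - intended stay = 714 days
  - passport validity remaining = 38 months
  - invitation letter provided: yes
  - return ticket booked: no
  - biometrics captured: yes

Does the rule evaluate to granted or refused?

Atomic conditions:
  NOT invitation letter provided: yes → false
  stated purpose ∈ {business, medical, tourism}: study is not in the set → false
  demonstrated funds between 47514 USD and 222138 USD: 190936 in [47514, 222138] is true
  return ticket booked: no → false
  home-ties score > 3: 0 > 3 is false
  intended stay < 235 days: 714 < 235 is false
  passport validity remaining ≥ 34 months: 38 ≥ 34 is true
  demonstrated funds ≥ 121120 USD: 190936 ≥ 121120 is true
  interview score > 3: 5 > 3 is true
  biometrics captured: yes → true
  NOT prior overstay on record: no → true
Combine:
[1.1.1] false OR false = false
[1.1.2] true OR false = true
[1.1] exactly-one(false, true) = true
[1] NOT true = false
[2.1] false OR false = false
[2.2] true OR true = true
[2] false OR true = true
[3.1.1] true AND true = true
[3.1.2.1.1] true AND false = false
[3.1.2.1] NOT false = true
[3.1.2] NOT true = false
[3.1] true → false = false
[3] NOT false = true
[root] exactly-one(false, true, true) = false
Overall: false → refused

Refused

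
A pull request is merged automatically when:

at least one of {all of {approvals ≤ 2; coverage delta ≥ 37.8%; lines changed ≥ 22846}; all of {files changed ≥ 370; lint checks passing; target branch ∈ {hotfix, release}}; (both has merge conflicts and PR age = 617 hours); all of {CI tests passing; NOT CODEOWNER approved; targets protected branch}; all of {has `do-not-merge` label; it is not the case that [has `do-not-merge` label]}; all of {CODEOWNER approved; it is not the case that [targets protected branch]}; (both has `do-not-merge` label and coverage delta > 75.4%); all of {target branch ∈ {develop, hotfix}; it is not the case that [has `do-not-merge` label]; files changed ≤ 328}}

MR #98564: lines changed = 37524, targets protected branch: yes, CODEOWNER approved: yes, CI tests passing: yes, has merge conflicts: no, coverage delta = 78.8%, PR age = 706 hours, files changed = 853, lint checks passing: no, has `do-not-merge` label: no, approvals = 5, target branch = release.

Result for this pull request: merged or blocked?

Atomic conditions:
  approvals ≤ 2: 5 ≤ 2 is false
  coverage delta ≥ 37.8%: 78.8 ≥ 37.8 is true
  lines changed ≥ 22846: 37524 ≥ 22846 is true
  files changed ≥ 370: 853 ≥ 370 is true
  lint checks passing: no → false
  target branch ∈ {hotfix, release}: release is in the set → true
  has merge conflicts: no → false
  PR age = 617 hours: 706 == 617 is false
  CI tests passing: yes → true
  NOT CODEOWNER approved: yes → false
  targets protected branch: yes → true
  has `do-not-merge` label: no → false
  CODEOWNER approved: yes → true
  coverage delta > 75.4%: 78.8 > 75.4 is true
  target branch ∈ {develop, hotfix}: release is not in the set → false
  files changed ≤ 328: 853 ≤ 328 is false
Combine:
[1] false AND true AND true = false
[2] true AND false AND true = false
[3] false AND false = false
[4] true AND false AND true = false
[5.2] NOT false = true
[5] false AND true = false
[6.2] NOT true = false
[6] true AND false = false
[7] false AND true = false
[8.2] NOT false = true
[8] false AND true AND false = false
[root] false OR false OR false OR false OR false OR false OR false OR false = false
Overall: false → blocked

Blocked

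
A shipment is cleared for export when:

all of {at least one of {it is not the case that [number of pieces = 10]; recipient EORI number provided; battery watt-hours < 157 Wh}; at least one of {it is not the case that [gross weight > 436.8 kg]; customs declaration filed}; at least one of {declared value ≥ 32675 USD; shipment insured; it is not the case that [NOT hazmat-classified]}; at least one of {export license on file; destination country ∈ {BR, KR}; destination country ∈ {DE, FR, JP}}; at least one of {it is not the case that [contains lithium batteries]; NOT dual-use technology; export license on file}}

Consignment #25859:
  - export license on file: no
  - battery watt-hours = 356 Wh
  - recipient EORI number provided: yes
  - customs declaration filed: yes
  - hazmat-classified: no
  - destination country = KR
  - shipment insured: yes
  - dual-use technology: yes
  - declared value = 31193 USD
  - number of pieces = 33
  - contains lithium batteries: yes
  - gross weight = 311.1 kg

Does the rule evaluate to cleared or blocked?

Blocked

Atomic conditions:
  number of pieces = 10: 33 == 10 is false
  recipient EORI number provided: yes → true
  battery watt-hours < 157 Wh: 356 < 157 is false
  gross weight > 436.8 kg: 311.1 > 436.8 is false
  customs declaration filed: yes → true
  declared value ≥ 32675 USD: 31193 ≥ 32675 is false
  shipment insured: yes → true
  NOT hazmat-classified: no → true
  export license on file: no → false
  destination country ∈ {BR, KR}: KR is in the set → true
  destination country ∈ {DE, FR, JP}: KR is not in the set → false
  contains lithium batteries: yes → true
  NOT dual-use technology: yes → false
Combine:
[1.1] NOT false = true
[1] true OR true OR false = true
[2.1] NOT false = true
[2] true OR true = true
[3.3] NOT true = false
[3] false OR true OR false = true
[4] false OR true OR false = true
[5.1] NOT true = false
[5] false OR false OR false = false
[root] true AND true AND true AND true AND false = false
Overall: false → blocked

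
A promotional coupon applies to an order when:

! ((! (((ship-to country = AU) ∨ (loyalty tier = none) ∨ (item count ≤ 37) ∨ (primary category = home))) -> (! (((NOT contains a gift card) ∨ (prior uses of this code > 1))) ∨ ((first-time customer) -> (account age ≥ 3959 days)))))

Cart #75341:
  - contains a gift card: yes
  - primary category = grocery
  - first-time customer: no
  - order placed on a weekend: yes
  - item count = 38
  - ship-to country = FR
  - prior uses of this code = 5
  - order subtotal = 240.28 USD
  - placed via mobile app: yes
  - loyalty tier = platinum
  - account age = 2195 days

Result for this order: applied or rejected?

Rejected

Atomic conditions:
  ship-to country = AU: FR == AU is false
  loyalty tier = none: platinum == none is false
  item count ≤ 37: 38 ≤ 37 is false
  primary category = home: grocery == home is false
  NOT contains a gift card: yes → false
  prior uses of this code > 1: 5 > 1 is true
  first-time customer: no → false
  account age ≥ 3959 days: 2195 ≥ 3959 is false
Combine:
[1.1.1] false OR false OR false OR false = false
[1.1] NOT false = true
[1.2.1.1] false OR true = true
[1.2.1] NOT true = false
[1.2.2] false → false (antecedent false ⇒ implication holds) = true
[1.2] false OR true = true
[1] true → true = true
[root] NOT true = false
Overall: false → rejected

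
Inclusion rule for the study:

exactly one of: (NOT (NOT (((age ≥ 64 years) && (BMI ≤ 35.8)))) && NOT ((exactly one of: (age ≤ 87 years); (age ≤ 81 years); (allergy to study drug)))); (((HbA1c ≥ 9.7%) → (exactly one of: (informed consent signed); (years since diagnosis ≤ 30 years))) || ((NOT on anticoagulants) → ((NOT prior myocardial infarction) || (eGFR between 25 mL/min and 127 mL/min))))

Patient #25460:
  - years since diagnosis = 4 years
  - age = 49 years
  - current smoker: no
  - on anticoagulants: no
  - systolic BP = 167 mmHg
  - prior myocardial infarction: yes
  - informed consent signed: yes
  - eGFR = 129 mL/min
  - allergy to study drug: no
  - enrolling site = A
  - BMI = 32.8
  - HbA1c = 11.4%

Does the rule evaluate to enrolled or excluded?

Excluded

Atomic conditions:
  age ≥ 64 years: 49 ≥ 64 is false
  BMI ≤ 35.8: 32.8 ≤ 35.8 is true
  age ≤ 87 years: 49 ≤ 87 is true
  age ≤ 81 years: 49 ≤ 81 is true
  allergy to study drug: no → false
  HbA1c ≥ 9.7%: 11.4 ≥ 9.7 is true
  informed consent signed: yes → true
  years since diagnosis ≤ 30 years: 4 ≤ 30 is true
  NOT on anticoagulants: no → true
  NOT prior myocardial infarction: yes → false
  eGFR between 25 mL/min and 127 mL/min: 129 in [25, 127] is false
Combine:
[1.1.1.1] false AND true = false
[1.1.1] NOT false = true
[1.1] NOT true = false
[1.2.1] exactly-one(true, true, false) = false
[1.2] NOT false = true
[1] false AND true = false
[2.1.2] exactly-one(true, true) = false
[2.1] true → false = false
[2.2.2] false OR false = false
[2.2] true → false = false
[2] false OR false = false
[root] exactly-one(false, false) = false
Overall: false → excluded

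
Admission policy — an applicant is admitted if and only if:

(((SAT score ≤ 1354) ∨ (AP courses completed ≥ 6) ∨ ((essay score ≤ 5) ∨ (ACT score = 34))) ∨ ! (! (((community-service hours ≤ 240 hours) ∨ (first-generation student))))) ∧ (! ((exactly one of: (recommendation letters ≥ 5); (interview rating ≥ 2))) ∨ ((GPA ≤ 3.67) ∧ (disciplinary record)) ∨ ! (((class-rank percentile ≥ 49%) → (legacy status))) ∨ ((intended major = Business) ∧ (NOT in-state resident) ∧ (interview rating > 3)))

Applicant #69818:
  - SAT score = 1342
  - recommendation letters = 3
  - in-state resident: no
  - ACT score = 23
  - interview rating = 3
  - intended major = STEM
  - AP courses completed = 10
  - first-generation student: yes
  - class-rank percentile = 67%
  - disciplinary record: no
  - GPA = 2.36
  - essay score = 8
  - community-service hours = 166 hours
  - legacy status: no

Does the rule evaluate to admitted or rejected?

Atomic conditions:
  SAT score ≤ 1354: 1342 ≤ 1354 is true
  AP courses completed ≥ 6: 10 ≥ 6 is true
  essay score ≤ 5: 8 ≤ 5 is false
  ACT score = 34: 23 == 34 is false
  community-service hours ≤ 240 hours: 166 ≤ 240 is true
  first-generation student: yes → true
  recommendation letters ≥ 5: 3 ≥ 5 is false
  interview rating ≥ 2: 3 ≥ 2 is true
  GPA ≤ 3.67: 2.36 ≤ 3.67 is true
  disciplinary record: no → false
  class-rank percentile ≥ 49%: 67 ≥ 49 is true
  legacy status: no → false
  intended major = Business: STEM == Business is false
  NOT in-state resident: no → true
  interview rating > 3: 3 > 3 is false
Combine:
[1.1.3] false OR false = false
[1.1] true OR true OR false = true
[1.2.1.1] true OR true = true
[1.2.1] NOT true = false
[1.2] NOT false = true
[1] true OR true = true
[2.1.1] exactly-one(false, true) = true
[2.1] NOT true = false
[2.2] true AND false = false
[2.3.1] true → false = false
[2.3] NOT false = true
[2.4] false AND true AND false = false
[2] false OR false OR true OR false = true
[root] true AND true = true
Overall: true → admitted

Admitted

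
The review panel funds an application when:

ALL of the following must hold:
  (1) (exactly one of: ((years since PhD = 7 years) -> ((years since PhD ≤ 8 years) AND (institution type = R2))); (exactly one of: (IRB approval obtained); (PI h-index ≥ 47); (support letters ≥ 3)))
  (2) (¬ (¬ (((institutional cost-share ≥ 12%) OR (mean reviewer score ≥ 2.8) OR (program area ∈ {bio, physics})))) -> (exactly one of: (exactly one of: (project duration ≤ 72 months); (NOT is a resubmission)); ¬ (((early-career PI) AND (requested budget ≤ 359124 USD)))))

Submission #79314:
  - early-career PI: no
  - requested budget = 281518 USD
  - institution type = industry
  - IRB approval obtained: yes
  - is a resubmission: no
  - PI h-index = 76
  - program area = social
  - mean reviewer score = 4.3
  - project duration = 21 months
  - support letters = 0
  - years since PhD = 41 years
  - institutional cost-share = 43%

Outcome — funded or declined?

Funded

Atomic conditions:
  years since PhD = 7 years: 41 == 7 is false
  years since PhD ≤ 8 years: 41 ≤ 8 is false
  institution type = R2: industry == R2 is false
  IRB approval obtained: yes → true
  PI h-index ≥ 47: 76 ≥ 47 is true
  support letters ≥ 3: 0 ≥ 3 is false
  institutional cost-share ≥ 12%: 43 ≥ 12 is true
  mean reviewer score ≥ 2.8: 4.3 ≥ 2.8 is true
  program area ∈ {bio, physics}: social is not in the set → false
  project duration ≤ 72 months: 21 ≤ 72 is true
  NOT is a resubmission: no → true
  early-career PI: no → false
  requested budget ≤ 359124 USD: 281518 ≤ 359124 is true
Combine:
[1.1.2] false AND false = false
[1.1] false → false (antecedent false ⇒ implication holds) = true
[1.2] exactly-one(true, true, false) = false
[1] exactly-one(true, false) = true
[2.1.1.1] true OR true OR false = true
[2.1.1] NOT true = false
[2.1] NOT false = true
[2.2.1] exactly-one(true, true) = false
[2.2.2.1] false AND true = false
[2.2.2] NOT false = true
[2.2] exactly-one(false, true) = true
[2] true → true = true
[root] true AND true = true
Overall: true → funded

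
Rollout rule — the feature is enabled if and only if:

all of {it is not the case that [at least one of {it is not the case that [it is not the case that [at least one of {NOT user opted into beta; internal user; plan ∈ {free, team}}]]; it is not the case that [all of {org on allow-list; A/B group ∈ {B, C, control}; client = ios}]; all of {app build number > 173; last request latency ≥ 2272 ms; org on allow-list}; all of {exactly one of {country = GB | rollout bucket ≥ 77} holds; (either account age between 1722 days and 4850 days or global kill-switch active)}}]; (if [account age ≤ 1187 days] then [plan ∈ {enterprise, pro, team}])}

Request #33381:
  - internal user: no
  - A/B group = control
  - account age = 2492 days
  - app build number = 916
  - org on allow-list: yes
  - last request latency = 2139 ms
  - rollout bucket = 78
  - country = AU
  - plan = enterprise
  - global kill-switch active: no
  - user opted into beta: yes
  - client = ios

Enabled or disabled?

Atomic conditions:
  NOT user opted into beta: yes → false
  internal user: no → false
  plan ∈ {free, team}: enterprise is not in the set → false
  org on allow-list: yes → true
  A/B group ∈ {B, C, control}: control is in the set → true
  client = ios: ios == ios is true
  app build number > 173: 916 > 173 is true
  last request latency ≥ 2272 ms: 2139 ≥ 2272 is false
  country = GB: AU == GB is false
  rollout bucket ≥ 77: 78 ≥ 77 is true
  account age between 1722 days and 4850 days: 2492 in [1722, 4850] is true
  global kill-switch active: no → false
  account age ≤ 1187 days: 2492 ≤ 1187 is false
  plan ∈ {enterprise, pro, team}: enterprise is in the set → true
Combine:
[1.1.1.1.1] false OR false OR false = false
[1.1.1.1] NOT false = true
[1.1.1] NOT true = false
[1.1.2.1] true AND true AND true = true
[1.1.2] NOT true = false
[1.1.3] true AND false AND true = false
[1.1.4.1] exactly-one(false, true) = true
[1.1.4.2] true OR false = true
[1.1.4] true AND true = true
[1.1] false OR false OR false OR true = true
[1] NOT true = false
[2] false → true (antecedent false ⇒ implication holds) = true
[root] false AND true = false
Overall: false → disabled

Disabled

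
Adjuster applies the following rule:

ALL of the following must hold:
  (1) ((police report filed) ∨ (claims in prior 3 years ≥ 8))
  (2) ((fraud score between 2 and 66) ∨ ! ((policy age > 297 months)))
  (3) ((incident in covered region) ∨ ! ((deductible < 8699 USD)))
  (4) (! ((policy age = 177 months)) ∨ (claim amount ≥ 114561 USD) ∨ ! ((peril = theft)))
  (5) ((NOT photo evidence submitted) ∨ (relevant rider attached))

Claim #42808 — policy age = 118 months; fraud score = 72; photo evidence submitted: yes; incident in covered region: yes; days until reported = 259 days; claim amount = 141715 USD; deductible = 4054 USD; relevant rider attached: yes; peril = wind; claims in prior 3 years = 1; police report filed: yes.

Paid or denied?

Paid

Atomic conditions:
  police report filed: yes → true
  claims in prior 3 years ≥ 8: 1 ≥ 8 is false
  fraud score between 2 and 66: 72 in [2, 66] is false
  policy age > 297 months: 118 > 297 is false
  incident in covered region: yes → true
  deductible < 8699 USD: 4054 < 8699 is true
  policy age = 177 months: 118 == 177 is false
  claim amount ≥ 114561 USD: 141715 ≥ 114561 is true
  peril = theft: wind == theft is false
  NOT photo evidence submitted: yes → false
  relevant rider attached: yes → true
Combine:
[1] true OR false = true
[2.2] NOT false = true
[2] false OR true = true
[3.2] NOT true = false
[3] true OR false = true
[4.1] NOT false = true
[4.3] NOT false = true
[4] true OR true OR true = true
[5] false OR true = true
[root] true AND true AND true AND true AND true = true
Overall: true → paid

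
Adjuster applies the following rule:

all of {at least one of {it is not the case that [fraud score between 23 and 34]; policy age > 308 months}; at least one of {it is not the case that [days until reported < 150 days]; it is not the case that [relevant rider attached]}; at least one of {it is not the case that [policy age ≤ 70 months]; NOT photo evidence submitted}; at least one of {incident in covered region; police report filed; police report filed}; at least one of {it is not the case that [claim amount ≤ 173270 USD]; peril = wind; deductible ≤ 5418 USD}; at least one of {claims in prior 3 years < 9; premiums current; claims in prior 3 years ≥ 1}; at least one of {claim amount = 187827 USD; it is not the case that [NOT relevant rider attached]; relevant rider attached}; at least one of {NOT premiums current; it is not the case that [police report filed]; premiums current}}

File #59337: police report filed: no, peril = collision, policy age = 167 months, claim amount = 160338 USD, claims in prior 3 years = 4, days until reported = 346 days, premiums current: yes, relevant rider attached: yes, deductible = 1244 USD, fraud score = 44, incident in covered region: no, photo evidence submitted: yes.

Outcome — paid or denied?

Denied

Atomic conditions:
  fraud score between 23 and 34: 44 in [23, 34] is false
  policy age > 308 months: 167 > 308 is false
  days until reported < 150 days: 346 < 150 is false
  relevant rider attached: yes → true
  policy age ≤ 70 months: 167 ≤ 70 is false
  NOT photo evidence submitted: yes → false
  incident in covered region: no → false
  police report filed: no → false
  claim amount ≤ 173270 USD: 160338 ≤ 173270 is true
  peril = wind: collision == wind is false
  deductible ≤ 5418 USD: 1244 ≤ 5418 is true
  claims in prior 3 years < 9: 4 < 9 is true
  premiums current: yes → true
  claims in prior 3 years ≥ 1: 4 ≥ 1 is true
  claim amount = 187827 USD: 160338 == 187827 is false
  NOT relevant rider attached: yes → false
  NOT premiums current: yes → false
Combine:
[1.1] NOT false = true
[1] true OR false = true
[2.1] NOT false = true
[2.2] NOT true = false
[2] true OR false = true
[3.1] NOT false = true
[3] true OR false = true
[4] false OR false OR false = false
[5.1] NOT true = false
[5] false OR false OR true = true
[6] true OR true OR true = true
[7.2] NOT false = true
[7] false OR true OR true = true
[8.2] NOT false = true
[8] false OR true OR true = true
[root] true AND true AND true AND false AND true AND true AND true AND true = false
Overall: false → denied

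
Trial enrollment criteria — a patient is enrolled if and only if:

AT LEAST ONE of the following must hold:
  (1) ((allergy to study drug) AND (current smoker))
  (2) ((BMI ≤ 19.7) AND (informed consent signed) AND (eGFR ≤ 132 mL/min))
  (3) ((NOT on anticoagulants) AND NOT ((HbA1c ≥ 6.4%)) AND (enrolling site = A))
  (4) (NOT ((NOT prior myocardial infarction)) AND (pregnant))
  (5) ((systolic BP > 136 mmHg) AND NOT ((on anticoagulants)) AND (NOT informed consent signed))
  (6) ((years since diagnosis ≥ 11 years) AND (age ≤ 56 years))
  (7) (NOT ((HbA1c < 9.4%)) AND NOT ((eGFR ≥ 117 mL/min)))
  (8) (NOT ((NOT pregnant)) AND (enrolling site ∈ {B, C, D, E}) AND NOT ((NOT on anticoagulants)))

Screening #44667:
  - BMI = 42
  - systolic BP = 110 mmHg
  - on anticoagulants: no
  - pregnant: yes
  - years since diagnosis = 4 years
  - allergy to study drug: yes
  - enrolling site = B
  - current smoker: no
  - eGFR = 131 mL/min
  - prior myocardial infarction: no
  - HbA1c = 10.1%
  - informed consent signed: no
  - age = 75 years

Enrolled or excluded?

Excluded

Atomic conditions:
  allergy to study drug: yes → true
  current smoker: no → false
  BMI ≤ 19.7: 42 ≤ 19.7 is false
  informed consent signed: no → false
  eGFR ≤ 132 mL/min: 131 ≤ 132 is true
  NOT on anticoagulants: no → true
  HbA1c ≥ 6.4%: 10.1 ≥ 6.4 is true
  enrolling site = A: B == A is false
  NOT prior myocardial infarction: no → true
  pregnant: yes → true
  systolic BP > 136 mmHg: 110 > 136 is false
  on anticoagulants: no → false
  NOT informed consent signed: no → true
  years since diagnosis ≥ 11 years: 4 ≥ 11 is false
  age ≤ 56 years: 75 ≤ 56 is false
  HbA1c < 9.4%: 10.1 < 9.4 is false
  eGFR ≥ 117 mL/min: 131 ≥ 117 is true
  NOT pregnant: yes → false
  enrolling site ∈ {B, C, D, E}: B is in the set → true
Combine:
[1] true AND false = false
[2] false AND false AND true = false
[3.2] NOT true = false
[3] true AND false AND false = false
[4.1] NOT true = false
[4] false AND true = false
[5.2] NOT false = true
[5] false AND true AND true = false
[6] false AND false = false
[7.1] NOT false = true
[7.2] NOT true = false
[7] true AND false = false
[8.1] NOT false = true
[8.3] NOT true = false
[8] true AND true AND false = false
[root] false OR false OR false OR false OR false OR false OR false OR false = false
Overall: false → excluded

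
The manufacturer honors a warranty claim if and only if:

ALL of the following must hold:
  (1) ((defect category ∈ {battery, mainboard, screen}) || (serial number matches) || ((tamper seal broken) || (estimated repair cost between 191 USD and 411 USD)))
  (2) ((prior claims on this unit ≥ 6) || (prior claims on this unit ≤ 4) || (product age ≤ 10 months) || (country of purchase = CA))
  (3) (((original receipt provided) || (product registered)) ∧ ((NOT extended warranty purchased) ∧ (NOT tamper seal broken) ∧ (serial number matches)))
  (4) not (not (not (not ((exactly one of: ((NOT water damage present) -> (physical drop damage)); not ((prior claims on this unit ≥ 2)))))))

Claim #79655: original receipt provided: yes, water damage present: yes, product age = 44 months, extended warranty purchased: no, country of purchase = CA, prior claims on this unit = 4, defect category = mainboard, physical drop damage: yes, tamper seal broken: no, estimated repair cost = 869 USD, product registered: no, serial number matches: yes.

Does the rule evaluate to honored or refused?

Atomic conditions:
  defect category ∈ {battery, mainboard, screen}: mainboard is in the set → true
  serial number matches: yes → true
  tamper seal broken: no → false
  estimated repair cost between 191 USD and 411 USD: 869 in [191, 411] is false
  prior claims on this unit ≥ 6: 4 ≥ 6 is false
  prior claims on this unit ≤ 4: 4 ≤ 4 is true
  product age ≤ 10 months: 44 ≤ 10 is false
  country of purchase = CA: CA == CA is true
  original receipt provided: yes → true
  product registered: no → false
  NOT extended warranty purchased: no → true
  NOT tamper seal broken: no → true
  NOT water damage present: yes → false
  physical drop damage: yes → true
  prior claims on this unit ≥ 2: 4 ≥ 2 is true
Combine:
[1.3] false OR false = false
[1] true OR true OR false = true
[2] false OR true OR false OR true = true
[3.1] true OR false = true
[3.2] true AND true AND true = true
[3] true AND true = true
[4.1.1.1.1.1] false → true (antecedent false ⇒ implication holds) = true
[4.1.1.1.1.2] NOT true = false
[4.1.1.1.1] exactly-one(true, false) = true
[4.1.1.1] NOT true = false
[4.1.1] NOT false = true
[4.1] NOT true = false
[4] NOT false = true
[root] true AND true AND true AND true = true
Overall: true → honored

Honored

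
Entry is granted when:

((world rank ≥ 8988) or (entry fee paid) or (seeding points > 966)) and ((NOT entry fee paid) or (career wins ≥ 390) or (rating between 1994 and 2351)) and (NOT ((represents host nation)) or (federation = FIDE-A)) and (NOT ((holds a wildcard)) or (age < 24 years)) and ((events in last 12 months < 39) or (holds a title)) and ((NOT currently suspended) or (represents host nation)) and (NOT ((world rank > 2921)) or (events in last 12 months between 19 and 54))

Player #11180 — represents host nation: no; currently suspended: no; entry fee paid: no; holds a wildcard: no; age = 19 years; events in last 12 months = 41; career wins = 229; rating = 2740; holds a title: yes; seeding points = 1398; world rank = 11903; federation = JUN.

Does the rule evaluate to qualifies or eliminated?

Qualifies

Atomic conditions:
  world rank ≥ 8988: 11903 ≥ 8988 is true
  entry fee paid: no → false
  seeding points > 966: 1398 > 966 is true
  NOT entry fee paid: no → true
  career wins ≥ 390: 229 ≥ 390 is false
  rating between 1994 and 2351: 2740 in [1994, 2351] is false
  represents host nation: no → false
  federation = FIDE-A: JUN == FIDE-A is false
  holds a wildcard: no → false
  age < 24 years: 19 < 24 is true
  events in last 12 months < 39: 41 < 39 is false
  holds a title: yes → true
  NOT currently suspended: no → true
  world rank > 2921: 11903 > 2921 is true
  events in last 12 months between 19 and 54: 41 in [19, 54] is true
Combine:
[1] true OR false OR true = true
[2] true OR false OR false = true
[3.1] NOT false = true
[3] true OR false = true
[4.1] NOT false = true
[4] true OR true = true
[5] false OR true = true
[6] true OR false = true
[7.1] NOT true = false
[7] false OR true = true
[root] true AND true AND true AND true AND true AND true AND true = true
Overall: true → qualifies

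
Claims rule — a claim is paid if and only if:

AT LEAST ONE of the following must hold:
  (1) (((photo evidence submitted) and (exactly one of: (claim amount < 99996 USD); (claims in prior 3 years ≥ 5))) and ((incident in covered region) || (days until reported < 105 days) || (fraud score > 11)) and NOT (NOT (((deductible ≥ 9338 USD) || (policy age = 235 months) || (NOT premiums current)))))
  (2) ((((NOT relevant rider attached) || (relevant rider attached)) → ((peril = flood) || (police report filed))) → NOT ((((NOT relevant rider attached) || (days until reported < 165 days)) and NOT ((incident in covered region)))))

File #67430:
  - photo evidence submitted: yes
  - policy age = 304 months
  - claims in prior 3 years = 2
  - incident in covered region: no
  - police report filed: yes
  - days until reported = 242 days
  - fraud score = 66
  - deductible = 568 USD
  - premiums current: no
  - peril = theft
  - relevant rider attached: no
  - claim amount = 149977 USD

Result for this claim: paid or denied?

Denied

Atomic conditions:
  photo evidence submitted: yes → true
  claim amount < 99996 USD: 149977 < 99996 is false
  claims in prior 3 years ≥ 5: 2 ≥ 5 is false
  incident in covered region: no → false
  days until reported < 105 days: 242 < 105 is false
  fraud score > 11: 66 > 11 is true
  deductible ≥ 9338 USD: 568 ≥ 9338 is false
  policy age = 235 months: 304 == 235 is false
  NOT premiums current: no → true
  NOT relevant rider attached: no → true
  relevant rider attached: no → false
  peril = flood: theft == flood is false
  police report filed: yes → true
  days until reported < 165 days: 242 < 165 is false
Combine:
[1.1.2] exactly-one(false, false) = false
[1.1] true AND false = false
[1.2] false OR false OR true = true
[1.3.1.1] false OR false OR true = true
[1.3.1] NOT true = false
[1.3] NOT false = true
[1] false AND true AND true = false
[2.1.1] true OR false = true
[2.1.2] false OR true = true
[2.1] true → true = true
[2.2.1.1] true OR false = true
[2.2.1.2] NOT false = true
[2.2.1] true AND true = true
[2.2] NOT true = false
[2] true → false = false
[root] false OR false = false
Overall: false → denied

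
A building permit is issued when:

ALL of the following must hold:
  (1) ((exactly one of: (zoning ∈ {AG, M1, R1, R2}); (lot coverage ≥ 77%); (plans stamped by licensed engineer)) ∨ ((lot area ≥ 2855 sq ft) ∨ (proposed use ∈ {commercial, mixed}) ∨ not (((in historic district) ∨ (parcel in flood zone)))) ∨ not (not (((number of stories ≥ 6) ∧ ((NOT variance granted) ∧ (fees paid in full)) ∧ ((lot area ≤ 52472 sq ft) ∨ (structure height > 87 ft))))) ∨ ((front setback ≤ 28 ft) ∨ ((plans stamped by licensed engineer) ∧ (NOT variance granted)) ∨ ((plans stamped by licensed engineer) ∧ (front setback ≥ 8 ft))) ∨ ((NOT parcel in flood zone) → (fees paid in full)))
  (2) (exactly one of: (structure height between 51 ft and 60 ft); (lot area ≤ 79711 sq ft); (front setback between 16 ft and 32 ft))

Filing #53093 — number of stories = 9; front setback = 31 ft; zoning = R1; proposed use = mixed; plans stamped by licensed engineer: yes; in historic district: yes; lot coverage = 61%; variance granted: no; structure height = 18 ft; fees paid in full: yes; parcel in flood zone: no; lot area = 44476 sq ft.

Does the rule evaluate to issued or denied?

Atomic conditions:
  zoning ∈ {AG, M1, R1, R2}: R1 is in the set → true
  lot coverage ≥ 77%: 61 ≥ 77 is false
  plans stamped by licensed engineer: yes → true
  lot area ≥ 2855 sq ft: 44476 ≥ 2855 is true
  proposed use ∈ {commercial, mixed}: mixed is in the set → true
  in historic district: yes → true
  parcel in flood zone: no → false
  number of stories ≥ 6: 9 ≥ 6 is true
  NOT variance granted: no → true
  fees paid in full: yes → true
  lot area ≤ 52472 sq ft: 44476 ≤ 52472 is true
  structure height > 87 ft: 18 > 87 is false
  front setback ≤ 28 ft: 31 ≤ 28 is false
  front setback ≥ 8 ft: 31 ≥ 8 is true
  NOT parcel in flood zone: no → true
  structure height between 51 ft and 60 ft: 18 in [51, 60] is false
  lot area ≤ 79711 sq ft: 44476 ≤ 79711 is true
  front setback between 16 ft and 32 ft: 31 in [16, 32] is true
Combine:
[1.1] exactly-one(true, false, true) = false
[1.2.3.1] true OR false = true
[1.2.3] NOT true = false
[1.2] true OR true OR false = true
[1.3.1.1.2] true AND true = true
[1.3.1.1.3] true OR false = true
[1.3.1.1] true AND true AND true = true
[1.3.1] NOT true = false
[1.3] NOT false = true
[1.4.2] true AND true = true
[1.4.3] true AND true = true
[1.4] false OR true OR true = true
[1.5] true → true = true
[1] false OR true OR true OR true OR true = true
[2] exactly-one(false, true, true) = false
[root] true AND false = false
Overall: false → denied

Denied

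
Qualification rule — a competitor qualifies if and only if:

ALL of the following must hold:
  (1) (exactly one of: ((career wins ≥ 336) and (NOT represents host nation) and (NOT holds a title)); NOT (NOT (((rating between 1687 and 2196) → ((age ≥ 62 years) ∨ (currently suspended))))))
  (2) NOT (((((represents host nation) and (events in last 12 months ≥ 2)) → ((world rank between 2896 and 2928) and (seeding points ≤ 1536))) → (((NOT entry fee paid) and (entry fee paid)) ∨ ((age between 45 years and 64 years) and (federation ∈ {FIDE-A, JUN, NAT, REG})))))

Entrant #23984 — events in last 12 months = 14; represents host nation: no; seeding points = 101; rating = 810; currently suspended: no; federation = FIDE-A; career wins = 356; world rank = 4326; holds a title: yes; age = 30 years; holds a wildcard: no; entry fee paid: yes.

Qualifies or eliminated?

Qualifies

Atomic conditions:
  career wins ≥ 336: 356 ≥ 336 is true
  NOT represents host nation: no → true
  NOT holds a title: yes → false
  rating between 1687 and 2196: 810 in [1687, 2196] is false
  age ≥ 62 years: 30 ≥ 62 is false
  currently suspended: no → false
  represents host nation: no → false
  events in last 12 months ≥ 2: 14 ≥ 2 is true
  world rank between 2896 and 2928: 4326 in [2896, 2928] is false
  seeding points ≤ 1536: 101 ≤ 1536 is true
  NOT entry fee paid: yes → false
  entry fee paid: yes → true
  age between 45 years and 64 years: 30 in [45, 64] is false
  federation ∈ {FIDE-A, JUN, NAT, REG}: FIDE-A is in the set → true
Combine:
[1.1] true AND true AND false = false
[1.2.1.1.2] false OR false = false
[1.2.1.1] false → false (antecedent false ⇒ implication holds) = true
[1.2.1] NOT true = false
[1.2] NOT false = true
[1] exactly-one(false, true) = true
[2.1.1.1] false AND true = false
[2.1.1.2] false AND true = false
[2.1.1] false → false (antecedent false ⇒ implication holds) = true
[2.1.2.1] false AND true = false
[2.1.2.2] false AND true = false
[2.1.2] false OR false = false
[2.1] true → false = false
[2] NOT false = true
[root] true AND true = true
Overall: true → qualifies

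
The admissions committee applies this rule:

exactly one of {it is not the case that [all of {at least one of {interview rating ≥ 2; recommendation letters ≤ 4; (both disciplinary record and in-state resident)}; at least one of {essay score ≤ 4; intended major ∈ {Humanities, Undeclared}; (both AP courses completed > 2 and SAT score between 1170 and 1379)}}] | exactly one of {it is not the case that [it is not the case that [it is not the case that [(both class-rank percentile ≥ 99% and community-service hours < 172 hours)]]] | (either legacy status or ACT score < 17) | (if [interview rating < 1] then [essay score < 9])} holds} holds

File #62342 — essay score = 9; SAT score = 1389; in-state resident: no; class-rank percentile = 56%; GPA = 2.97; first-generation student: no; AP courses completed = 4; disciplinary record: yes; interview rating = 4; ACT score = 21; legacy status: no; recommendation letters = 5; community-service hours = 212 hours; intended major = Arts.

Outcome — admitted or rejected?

Admitted

Atomic conditions:
  interview rating ≥ 2: 4 ≥ 2 is true
  recommendation letters ≤ 4: 5 ≤ 4 is false
  disciplinary record: yes → true
  in-state resident: no → false
  essay score ≤ 4: 9 ≤ 4 is false
  intended major ∈ {Humanities, Undeclared}: Arts is not in the set → false
  AP courses completed > 2: 4 > 2 is true
  SAT score between 1170 and 1379: 1389 in [1170, 1379] is false
  class-rank percentile ≥ 99%: 56 ≥ 99 is false
  community-service hours < 172 hours: 212 < 172 is false
  legacy status: no → false
  ACT score < 17: 21 < 17 is false
  interview rating < 1: 4 < 1 is false
  essay score < 9: 9 < 9 is false
Combine:
[1.1.1.3] true AND false = false
[1.1.1] true OR false OR false = true
[1.1.2.3] true AND false = false
[1.1.2] false OR false OR false = false
[1.1] true AND false = false
[1] NOT false = true
[2.1.1.1.1] false AND false = false
[2.1.1.1] NOT false = true
[2.1.1] NOT true = false
[2.1] NOT false = true
[2.2] false OR false = false
[2.3] false → false (antecedent false ⇒ implication holds) = true
[2] exactly-one(true, false, true) = false
[root] exactly-one(true, false) = true
Overall: true → admitted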